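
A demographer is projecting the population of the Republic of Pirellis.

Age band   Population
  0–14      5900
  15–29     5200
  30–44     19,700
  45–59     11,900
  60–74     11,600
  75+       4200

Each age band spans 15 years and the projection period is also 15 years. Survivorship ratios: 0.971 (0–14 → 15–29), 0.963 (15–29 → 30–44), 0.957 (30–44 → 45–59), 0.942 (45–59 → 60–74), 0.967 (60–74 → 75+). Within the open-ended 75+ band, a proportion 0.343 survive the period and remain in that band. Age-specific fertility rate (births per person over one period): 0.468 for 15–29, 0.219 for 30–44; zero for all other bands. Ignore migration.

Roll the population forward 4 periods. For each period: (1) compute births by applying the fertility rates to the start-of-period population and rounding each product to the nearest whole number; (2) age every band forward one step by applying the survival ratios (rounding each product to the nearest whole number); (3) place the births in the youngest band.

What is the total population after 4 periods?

33837

— Period 1 —
Births: 5200 × 0.468 = 2434 ; 19700 × 0.219 = 4314 → 6748
15–29: 5900 × 0.971 = 5729
30–44: 5200 × 0.963 = 5008
45–59: 19700 × 0.957 = 18853
60–74: 11900 × 0.942 = 11210
75+: 11600 × 0.967 + 4200 × 0.343 = 11217 + 1441 = 12658
End of period: [6748, 5729, 5008, 18853, 11210, 12658]
— Period 2 —
Births: 5729 × 0.468 = 2681 ; 5008 × 0.219 = 1097 → 3778
15–29: 6748 × 0.971 = 6552
30–44: 5729 × 0.963 = 5517
45–59: 5008 × 0.957 = 4793
60–74: 18853 × 0.942 = 17760
75+: 11210 × 0.967 + 12658 × 0.343 = 10840 + 4342 = 15182
End of period: [3778, 6552, 5517, 4793, 17760, 15182]
— Period 3 —
Births: 6552 × 0.468 = 3066 ; 5517 × 0.219 = 1208 → 4274
15–29: 3778 × 0.971 = 3668
30–44: 6552 × 0.963 = 6310
45–59: 5517 × 0.957 = 5280
60–74: 4793 × 0.942 = 4515
75+: 17760 × 0.967 + 15182 × 0.343 = 17174 + 5207 = 22381
End of period: [4274, 3668, 6310, 5280, 4515, 22381]
— Period 4 —
Births: 3668 × 0.468 = 1717 ; 6310 × 0.219 = 1382 → 3099
15–29: 4274 × 0.971 = 4150
30–44: 3668 × 0.963 = 3532
45–59: 6310 × 0.957 = 6039
60–74: 5280 × 0.942 = 4974
75+: 4515 × 0.967 + 22381 × 0.343 = 4366 + 7677 = 12043
End of period: [3099, 4150, 3532, 6039, 4974, 12043]
Total after period 4: 3099 + 4150 + 3532 + 6039 + 4974 + 12043 = 33837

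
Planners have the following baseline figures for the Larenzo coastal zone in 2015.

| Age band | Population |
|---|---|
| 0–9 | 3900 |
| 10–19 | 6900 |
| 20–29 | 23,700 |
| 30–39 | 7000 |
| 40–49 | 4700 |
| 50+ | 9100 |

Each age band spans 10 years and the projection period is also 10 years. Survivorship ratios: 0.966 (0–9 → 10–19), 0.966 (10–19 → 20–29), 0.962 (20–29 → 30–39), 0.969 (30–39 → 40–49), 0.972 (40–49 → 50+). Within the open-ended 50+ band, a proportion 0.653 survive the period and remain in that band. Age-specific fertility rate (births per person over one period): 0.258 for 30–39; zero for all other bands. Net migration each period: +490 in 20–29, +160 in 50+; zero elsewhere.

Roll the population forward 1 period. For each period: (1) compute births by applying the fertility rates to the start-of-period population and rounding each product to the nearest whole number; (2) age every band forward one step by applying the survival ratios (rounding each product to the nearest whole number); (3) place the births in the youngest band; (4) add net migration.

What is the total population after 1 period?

[period 1]
Births: 7000 * 0.258 = 1806
10–19: 3900 * 0.966 = 3767
20–29: 6900 * 0.966 = 6665
30–39: 23700 * 0.962 = 22799
40–49: 7000 * 0.969 = 6783
50+: 4700 * 0.972 + 9100 * 0.653 = 4568 + 5942 = 10510
Net migration: 20–29 + 490 → 7155; 50+ + 160 → 10670
Population now: 0–9=1806, 10–19=3767, 20–29=7155, 30–39=22799, 40–49=6783, 50+=10670
Total after period 1: 1806 + 3767 + 7155 + 22799 + 6783 + 10670 = 52980

52980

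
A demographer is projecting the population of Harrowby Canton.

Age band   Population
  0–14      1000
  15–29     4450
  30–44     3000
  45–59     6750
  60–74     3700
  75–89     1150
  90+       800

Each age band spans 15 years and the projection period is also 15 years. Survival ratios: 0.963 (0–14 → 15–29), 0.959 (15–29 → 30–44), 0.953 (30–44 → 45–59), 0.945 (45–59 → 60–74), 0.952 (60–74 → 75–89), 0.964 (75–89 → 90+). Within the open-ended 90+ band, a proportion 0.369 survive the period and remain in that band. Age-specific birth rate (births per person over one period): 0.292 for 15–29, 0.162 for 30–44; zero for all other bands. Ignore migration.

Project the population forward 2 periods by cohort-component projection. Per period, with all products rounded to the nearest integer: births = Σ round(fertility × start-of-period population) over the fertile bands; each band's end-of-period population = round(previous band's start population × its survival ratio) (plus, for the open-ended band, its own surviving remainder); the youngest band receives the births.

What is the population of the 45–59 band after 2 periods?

Period 1.
Births: 4450 * 0.292 = 1299, 3000 * 0.162 = 486 → total 1785
15–29: 1000 * 0.963 = 963
30–44: 4450 * 0.959 = 4268
45–59: 3000 * 0.953 = 2859
60–74: 6750 * 0.945 = 6379
75–89: 3700 * 0.952 = 3522
90+: 1150 * 0.964 + 800 * 0.369 = 1109 + 295 = 1404
→ [1785, 963, 4268, 2859, 6379, 3522, 1404]
Period 2.
Births: 963 * 0.292 = 281, 4268 * 0.162 = 691 → total 972
15–29: 1785 * 0.963 = 1719
30–44: 963 * 0.959 = 924
45–59: 4268 * 0.953 = 4067
60–74: 2859 * 0.945 = 2702
75–89: 6379 * 0.952 = 6073
90+: 3522 * 0.964 + 1404 * 0.369 = 3395 + 518 = 3913
→ [972, 1719, 924, 4067, 2702, 6073, 3913]

4067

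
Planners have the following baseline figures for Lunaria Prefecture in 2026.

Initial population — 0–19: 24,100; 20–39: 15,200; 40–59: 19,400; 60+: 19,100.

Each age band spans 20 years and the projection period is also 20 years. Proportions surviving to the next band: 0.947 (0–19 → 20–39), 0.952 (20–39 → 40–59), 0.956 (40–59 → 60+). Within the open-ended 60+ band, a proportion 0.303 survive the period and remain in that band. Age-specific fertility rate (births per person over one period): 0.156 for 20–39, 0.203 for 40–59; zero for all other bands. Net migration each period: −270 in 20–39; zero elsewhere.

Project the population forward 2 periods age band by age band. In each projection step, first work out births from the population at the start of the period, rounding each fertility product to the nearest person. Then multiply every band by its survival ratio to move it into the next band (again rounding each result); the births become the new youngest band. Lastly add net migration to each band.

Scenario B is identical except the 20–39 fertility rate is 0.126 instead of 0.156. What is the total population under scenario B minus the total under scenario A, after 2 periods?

Period 1.
Births: 15200 × 0.156 = 2371  |  19400 × 0.203 = 3938 → 6309
20–39: 24100 × 0.947 = 22823
40–59: 15200 × 0.952 = 14470
60+: 19400 × 0.956 + 19100 × 0.303 = 18546 + 5787 = 24333
Net migration: 20–39 − 270 → 22553
Population now: 0–19=6309, 20–39=22553, 40–59=14470, 60+=24333
Period 2.
Births: 22553 × 0.156 = 3518  |  14470 × 0.203 = 2937 → 6455
20–39: 6309 × 0.947 = 5975
40–59: 22553 × 0.952 = 21470
60+: 14470 × 0.956 + 24333 × 0.303 = 13833 + 7373 = 21206
Net migration: 20–39 − 270 → 5705
Population now: 0–19=6455, 20–39=5705, 40–59=21470, 60+=21206
Scenario A total after 2 periods: 54836
Scenario B projection —
Period 1.
Births: 15200 × 0.126 = 1915  |  19400 × 0.203 = 3938 → 5853
20–39: 24100 × 0.947 = 22823
40–59: 15200 × 0.952 = 14470
60+: 19400 × 0.956 + 19100 × 0.303 = 18546 + 5787 = 24333
Net migration: 20–39 − 270 → 22553
Population now: 0–19=5853, 20–39=22553, 40–59=14470, 60+=24333
Period 2.
Births: 22553 × 0.126 = 2842  |  14470 × 0.203 = 2937 → 5779
20–39: 5853 × 0.947 = 5543
40–59: 22553 × 0.952 = 21470
60+: 14470 × 0.956 + 24333 × 0.303 = 13833 + 7373 = 21206
Net migration: 20–39 − 270 → 5273
Population now: 0–19=5779, 20–39=5273, 40–59=21470, 60+=21206
Scenario B total after 2 periods: 53728
Difference B − A = 53728 − 54836 = -1108

-1108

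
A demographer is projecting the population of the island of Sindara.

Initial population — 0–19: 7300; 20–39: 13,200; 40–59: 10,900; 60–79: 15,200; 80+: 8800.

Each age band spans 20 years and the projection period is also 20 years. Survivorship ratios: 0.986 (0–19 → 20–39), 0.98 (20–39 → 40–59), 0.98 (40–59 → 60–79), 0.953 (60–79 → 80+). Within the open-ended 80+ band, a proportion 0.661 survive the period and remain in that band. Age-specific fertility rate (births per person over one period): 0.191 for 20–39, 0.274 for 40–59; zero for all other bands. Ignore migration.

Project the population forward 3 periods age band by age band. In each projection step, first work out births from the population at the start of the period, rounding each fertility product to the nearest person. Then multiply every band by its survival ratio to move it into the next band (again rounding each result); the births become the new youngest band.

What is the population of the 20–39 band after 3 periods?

4850

Numbering the groups 1..5 from youngest to oldest:
Period 1.
Births: 13200 × 0.191 = 2521 ; 10900 × 0.274 = 2987 → total 5508
Group 2: 7300 × 0.986 = 7198
Group 3: 13200 × 0.98 = 12936
Group 4: 10900 × 0.98 = 10682
Group 5: 15200 × 0.953 + 8800 × 0.661 = 14486 + 5817 = 20303
End of period: [5508, 7198, 12936, 10682, 20303]
Period 2.
Births: 7198 × 0.191 = 1375 ; 12936 × 0.274 = 3544 → total 4919
Group 2: 5508 × 0.986 = 5431
Group 3: 7198 × 0.98 = 7054
Group 4: 12936 × 0.98 = 12677
Group 5: 10682 × 0.953 + 20303 × 0.661 = 10180 + 13420 = 23600
End of period: [4919, 5431, 7054, 12677, 23600]
Period 3.
Births: 5431 × 0.191 = 1037 ; 7054 × 0.274 = 1933 → total 2970
Group 2: 4919 × 0.986 = 4850
Group 3: 5431 × 0.98 = 5322
Group 4: 7054 × 0.98 = 6913
Group 5: 12677 × 0.953 + 23600 × 0.661 = 12081 + 15600 = 27681
End of period: [2970, 4850, 5322, 6913, 27681]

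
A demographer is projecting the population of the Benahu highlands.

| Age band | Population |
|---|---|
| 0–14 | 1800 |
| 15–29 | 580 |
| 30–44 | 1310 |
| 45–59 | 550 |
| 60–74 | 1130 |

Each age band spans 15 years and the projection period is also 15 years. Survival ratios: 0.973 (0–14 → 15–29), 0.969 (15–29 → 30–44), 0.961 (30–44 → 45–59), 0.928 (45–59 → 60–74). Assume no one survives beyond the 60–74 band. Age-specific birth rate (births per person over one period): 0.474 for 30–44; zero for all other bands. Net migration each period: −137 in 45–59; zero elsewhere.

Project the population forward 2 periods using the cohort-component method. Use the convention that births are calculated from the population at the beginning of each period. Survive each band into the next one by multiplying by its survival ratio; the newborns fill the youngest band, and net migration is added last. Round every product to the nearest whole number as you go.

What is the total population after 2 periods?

After projecting period 1:
Births: 1310 * 0.474 = 621
15–29: 1800 * 0.973 = 1751
30–44: 580 * 0.969 = 562
45–59: 1310 * 0.961 = 1259
60–74: 550 * 0.928 = 510
Net migration: 45–59 − 137 → 1122
Population now: 0–14=621, 15–29=1751, 30–44=562, 45–59=1122, 60–74=510
After projecting period 2:
Births: 562 * 0.474 = 266
15–29: 621 * 0.973 = 604
30–44: 1751 * 0.969 = 1697
45–59: 562 * 0.961 = 540
60–74: 1122 * 0.928 = 1041
Net migration: 45–59 − 137 → 403
Population now: 0–14=266, 15–29=604, 30–44=1697, 45–59=403, 60–74=1041
Total after period 2: 266 + 604 + 1697 + 403 + 1041 = 4011

4011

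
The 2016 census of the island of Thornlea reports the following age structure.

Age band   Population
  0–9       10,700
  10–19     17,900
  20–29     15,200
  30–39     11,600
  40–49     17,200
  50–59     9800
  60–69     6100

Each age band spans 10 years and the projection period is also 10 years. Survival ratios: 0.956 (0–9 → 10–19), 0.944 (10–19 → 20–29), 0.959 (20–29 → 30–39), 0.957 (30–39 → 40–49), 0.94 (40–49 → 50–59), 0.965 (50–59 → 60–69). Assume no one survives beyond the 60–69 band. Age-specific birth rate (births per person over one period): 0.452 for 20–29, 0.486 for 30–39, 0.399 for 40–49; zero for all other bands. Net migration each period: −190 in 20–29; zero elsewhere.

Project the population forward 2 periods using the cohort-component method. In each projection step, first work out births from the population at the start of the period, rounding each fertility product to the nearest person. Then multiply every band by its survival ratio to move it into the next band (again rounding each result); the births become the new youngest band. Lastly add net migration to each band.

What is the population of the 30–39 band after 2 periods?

— Period 1 —
Births: 15200 × 0.452 = 6870, 11600 × 0.486 = 5638, 17200 × 0.399 = 6863 → total 19371
10–19: 10700 × 0.956 = 10229
20–29: 17900 × 0.944 = 16898
30–39: 15200 × 0.959 = 14577
40–49: 11600 × 0.957 = 11101
50–59: 17200 × 0.94 = 16168
60–69: 9800 × 0.965 = 9457
Net migration: 20–29 − 190 → 16708
Population now: 0–9=19371, 10–19=10229, 20–29=16708, 30–39=14577, 40–49=11101, 50–59=16168, 60–69=9457
— Period 2 —
Births: 16708 × 0.452 = 7552, 14577 × 0.486 = 7084, 11101 × 0.399 = 4429 → total 19065
10–19: 19371 × 0.956 = 18519
20–29: 10229 × 0.944 = 9656
30–39: 16708 × 0.959 = 16023
40–49: 14577 × 0.957 = 13950
50–59: 11101 × 0.94 = 10435
60–69: 16168 × 0.965 = 15602
Net migration: 20–29 − 190 → 9466
Population now: 0–9=19065, 10–19=18519, 20–29=9466, 30–39=16023, 40–49=13950, 50–59=10435, 60–69=15602

16023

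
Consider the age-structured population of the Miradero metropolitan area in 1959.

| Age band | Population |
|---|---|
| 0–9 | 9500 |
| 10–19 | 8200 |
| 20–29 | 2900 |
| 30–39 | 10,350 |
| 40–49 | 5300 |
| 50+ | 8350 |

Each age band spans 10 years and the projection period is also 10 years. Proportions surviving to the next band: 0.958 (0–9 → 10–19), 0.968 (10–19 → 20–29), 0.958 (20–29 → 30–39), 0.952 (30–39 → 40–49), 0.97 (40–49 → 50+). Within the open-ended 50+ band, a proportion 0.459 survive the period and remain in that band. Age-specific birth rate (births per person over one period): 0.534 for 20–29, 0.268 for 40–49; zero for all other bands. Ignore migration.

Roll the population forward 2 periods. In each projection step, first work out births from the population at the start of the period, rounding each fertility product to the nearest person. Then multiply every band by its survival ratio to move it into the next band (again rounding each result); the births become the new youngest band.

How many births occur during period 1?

— Period 1 —
Births: 2900 × 0.534 = 1549  |  5300 × 0.268 = 1420 → 2969
10–19: 9500 × 0.958 = 9101
20–29: 8200 × 0.968 = 7938
30–39: 2900 × 0.958 = 2778
40–49: 10350 × 0.952 = 9853
50+: 5300 × 0.97 + 8350 × 0.459 = 5141 + 3833 = 8974
→ [2969, 9101, 7938, 2778, 9853, 8974]

2969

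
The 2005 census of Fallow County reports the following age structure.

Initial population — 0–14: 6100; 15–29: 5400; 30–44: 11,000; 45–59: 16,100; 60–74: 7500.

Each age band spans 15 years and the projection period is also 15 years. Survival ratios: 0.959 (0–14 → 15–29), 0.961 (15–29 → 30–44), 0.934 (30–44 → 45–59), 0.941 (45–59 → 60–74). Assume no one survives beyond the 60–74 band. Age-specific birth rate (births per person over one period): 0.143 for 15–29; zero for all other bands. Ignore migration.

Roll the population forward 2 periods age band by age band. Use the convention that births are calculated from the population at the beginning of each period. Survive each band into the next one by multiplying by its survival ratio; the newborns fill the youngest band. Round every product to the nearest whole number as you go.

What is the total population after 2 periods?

21714

Call the groups 1 to 5, youngest first.
— Period 1 —
Births: 5400 × 0.143 = 772
Group 2: 6100 × 0.959 = 5850
Group 3: 5400 × 0.961 = 5189
Group 4: 11000 × 0.934 = 10274
Group 5: 16100 × 0.941 = 15150
End of period: [772, 5850, 5189, 10274, 15150]
— Period 2 —
Births: 5850 × 0.143 = 837
Group 2: 772 × 0.959 = 740
Group 3: 5850 × 0.961 = 5622
Group 4: 5189 × 0.934 = 4847
Group 5: 10274 × 0.941 = 9668
End of period: [837, 740, 5622, 4847, 9668]
Total after period 2: 837 + 740 + 5622 + 4847 + 9668 = 21714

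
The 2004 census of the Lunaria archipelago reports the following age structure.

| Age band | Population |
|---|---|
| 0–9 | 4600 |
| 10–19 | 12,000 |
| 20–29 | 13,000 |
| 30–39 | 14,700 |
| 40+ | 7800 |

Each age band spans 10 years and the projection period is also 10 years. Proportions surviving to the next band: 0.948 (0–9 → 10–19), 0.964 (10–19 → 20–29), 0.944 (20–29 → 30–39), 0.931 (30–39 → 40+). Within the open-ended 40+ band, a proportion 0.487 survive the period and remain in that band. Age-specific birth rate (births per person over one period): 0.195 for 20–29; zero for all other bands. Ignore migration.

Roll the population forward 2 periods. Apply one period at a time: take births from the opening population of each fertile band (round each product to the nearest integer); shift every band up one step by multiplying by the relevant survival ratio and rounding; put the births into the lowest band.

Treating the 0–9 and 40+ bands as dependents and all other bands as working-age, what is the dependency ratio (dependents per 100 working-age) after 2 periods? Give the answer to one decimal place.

126.6

(Groups numbered youngest = 1 to oldest = 5.)
After projecting period 1:
Births: 13000 × 0.195 = 2535
Group 2: 4600 × 0.948 = 4361
Group 3: 12000 × 0.964 = 11568
Group 4: 13000 × 0.944 = 12272
Group 5: 14700 × 0.931 + 7800 × 0.487 = 13686 + 3799 = 17485
Population now: 0–9=2535, 10–19=4361, 20–29=11568, 30–39=12272, 40+=17485
After projecting period 2:
Births: 11568 × 0.195 = 2256
Group 2: 2535 × 0.948 = 2403
Group 3: 4361 × 0.964 = 4204
Group 4: 11568 × 0.944 = 10920
Group 5: 12272 × 0.931 + 17485 × 0.487 = 11425 + 8515 = 19940
Population now: 0–9=2256, 10–19=2403, 20–29=4204, 30–39=10920, 40+=19940
Dependents (band 0–9 + band 40+) = 2256 + 19940 = 22196; working-age = 17527; ratio = 22196/17527 × 100 = 126.6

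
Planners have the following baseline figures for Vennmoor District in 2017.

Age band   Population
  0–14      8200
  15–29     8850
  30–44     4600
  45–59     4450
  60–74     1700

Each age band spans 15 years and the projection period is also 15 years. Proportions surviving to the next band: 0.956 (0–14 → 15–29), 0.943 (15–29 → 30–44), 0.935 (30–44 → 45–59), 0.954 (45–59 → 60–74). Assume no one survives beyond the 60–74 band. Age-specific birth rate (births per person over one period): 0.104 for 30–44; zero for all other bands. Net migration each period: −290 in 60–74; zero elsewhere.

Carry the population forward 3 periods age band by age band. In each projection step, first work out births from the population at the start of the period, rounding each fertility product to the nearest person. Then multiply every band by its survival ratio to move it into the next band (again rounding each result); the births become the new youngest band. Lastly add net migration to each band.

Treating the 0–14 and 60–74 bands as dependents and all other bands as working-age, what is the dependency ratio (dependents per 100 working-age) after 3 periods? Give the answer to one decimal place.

Let group 1 be 0–14 through group 5 = 60–74.
Period 1:
Births: 4600 × 0.104 = 478
Group 2: 8200 × 0.956 = 7839
Group 3: 8850 × 0.943 = 8346
Group 4: 4600 × 0.935 = 4301
Group 5: 4450 × 0.954 = 4245
Net migration: Group 5 − 290 → 3955
End of period: [478, 7839, 8346, 4301, 3955]
Period 2:
Births: 8346 × 0.104 = 868
Group 2: 478 × 0.956 = 457
Group 3: 7839 × 0.943 = 7392
Group 4: 8346 × 0.935 = 7804
Group 5: 4301 × 0.954 = 4103
Net migration: Group 5 − 290 → 3813
End of period: [868, 457, 7392, 7804, 3813]
Period 3:
Births: 7392 × 0.104 = 769
Group 2: 868 × 0.956 = 830
Group 3: 457 × 0.943 = 431
Group 4: 7392 × 0.935 = 6912
Group 5: 7804 × 0.954 = 7445
Net migration: Group 5 − 290 → 7155
End of period: [769, 830, 431, 6912, 7155]
Dependents (band 0–14 + band 60–74) = 769 + 7155 = 7924; working-age = 8173; ratio = 7924/8173 × 100 = 97.0

97.0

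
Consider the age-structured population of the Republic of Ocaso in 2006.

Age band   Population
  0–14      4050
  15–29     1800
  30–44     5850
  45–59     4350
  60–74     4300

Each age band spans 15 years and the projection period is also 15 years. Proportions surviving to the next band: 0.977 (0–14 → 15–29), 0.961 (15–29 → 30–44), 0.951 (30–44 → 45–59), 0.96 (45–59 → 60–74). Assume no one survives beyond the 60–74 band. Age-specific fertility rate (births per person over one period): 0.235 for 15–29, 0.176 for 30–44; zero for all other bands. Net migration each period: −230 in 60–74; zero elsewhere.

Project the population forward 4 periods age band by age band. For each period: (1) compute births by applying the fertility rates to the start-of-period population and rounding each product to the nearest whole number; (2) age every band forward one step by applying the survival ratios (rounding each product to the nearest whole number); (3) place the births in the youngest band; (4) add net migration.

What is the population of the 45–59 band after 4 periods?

Numbering the bands 1..5 from youngest to oldest:
— Period 1 —
Births: 1800 × 0.235 = 423  |  5850 × 0.176 = 1030 → 1453
Band 2: 4050 × 0.977 = 3957
Band 3: 1800 × 0.961 = 1730
Band 4: 5850 × 0.951 = 5563
Band 5: 4350 × 0.96 = 4176
Net migration: Band 5 − 230 → 3946
→ [1453, 3957, 1730, 5563, 3946]
— Period 2 —
Births: 3957 × 0.235 = 930  |  1730 × 0.176 = 304 → 1234
Band 2: 1453 × 0.977 = 1420
Band 3: 3957 × 0.961 = 3803
Band 4: 1730 × 0.951 = 1645
Band 5: 5563 × 0.96 = 5340
Net migration: Band 5 − 230 → 5110
→ [1234, 1420, 3803, 1645, 5110]
— Period 3 —
Births: 1420 × 0.235 = 334  |  3803 × 0.176 = 669 → 1003
Band 2: 1234 × 0.977 = 1206
Band 3: 1420 × 0.961 = 1365
Band 4: 3803 × 0.951 = 3617
Band 5: 1645 × 0.96 = 1579
Net migration: Band 5 − 230 → 1349
→ [1003, 1206, 1365, 3617, 1349]
— Period 4 —
Births: 1206 × 0.235 = 283  |  1365 × 0.176 = 240 → 523
Band 2: 1003 × 0.977 = 980
Band 3: 1206 × 0.961 = 1159
Band 4: 1365 × 0.951 = 1298
Band 5: 3617 × 0.96 = 3472
Net migration: Band 5 − 230 → 3242
→ [523, 980, 1159, 1298, 3242]

1298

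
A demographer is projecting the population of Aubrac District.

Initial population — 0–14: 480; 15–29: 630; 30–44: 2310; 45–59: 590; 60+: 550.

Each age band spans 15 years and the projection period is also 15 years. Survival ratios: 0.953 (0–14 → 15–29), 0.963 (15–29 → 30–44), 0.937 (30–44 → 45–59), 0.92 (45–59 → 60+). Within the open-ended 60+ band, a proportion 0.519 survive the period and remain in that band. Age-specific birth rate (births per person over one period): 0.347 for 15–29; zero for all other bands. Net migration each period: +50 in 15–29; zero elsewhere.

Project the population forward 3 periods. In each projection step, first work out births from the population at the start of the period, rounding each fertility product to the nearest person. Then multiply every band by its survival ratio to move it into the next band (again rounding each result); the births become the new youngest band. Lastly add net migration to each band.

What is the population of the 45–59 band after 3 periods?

(Groups numbered youngest = 1 to oldest = 5.)
After projecting period 1:
Births: 630 * 0.347 = 219
Group 2: 480 * 0.953 = 457
Group 3: 630 * 0.963 = 607
Group 4: 2310 * 0.937 = 2164
Group 5: 590 * 0.92 + 550 * 0.519 = 543 + 285 = 828
Net migration: Group 2 + 50 → 507
Population now: 0–14=219, 15–29=507, 30–44=607, 45–59=2164, 60+=828
After projecting period 2:
Births: 507 * 0.347 = 176
Group 2: 219 * 0.953 = 209
Group 3: 507 * 0.963 = 488
Group 4: 607 * 0.937 = 569
Group 5: 2164 * 0.92 + 828 * 0.519 = 1991 + 430 = 2421
Net migration: Group 2 + 50 → 259
Population now: 0–14=176, 15–29=259, 30–44=488, 45–59=569, 60+=2421
After projecting period 3:
Births: 259 * 0.347 = 90
Group 2: 176 * 0.953 = 168
Group 3: 259 * 0.963 = 249
Group 4: 488 * 0.937 = 457
Group 5: 569 * 0.92 + 2421 * 0.519 = 523 + 1256 = 1779
Net migration: Group 2 + 50 → 218
Population now: 0–14=90, 15–29=218, 30–44=249, 45–59=457, 60+=1779

457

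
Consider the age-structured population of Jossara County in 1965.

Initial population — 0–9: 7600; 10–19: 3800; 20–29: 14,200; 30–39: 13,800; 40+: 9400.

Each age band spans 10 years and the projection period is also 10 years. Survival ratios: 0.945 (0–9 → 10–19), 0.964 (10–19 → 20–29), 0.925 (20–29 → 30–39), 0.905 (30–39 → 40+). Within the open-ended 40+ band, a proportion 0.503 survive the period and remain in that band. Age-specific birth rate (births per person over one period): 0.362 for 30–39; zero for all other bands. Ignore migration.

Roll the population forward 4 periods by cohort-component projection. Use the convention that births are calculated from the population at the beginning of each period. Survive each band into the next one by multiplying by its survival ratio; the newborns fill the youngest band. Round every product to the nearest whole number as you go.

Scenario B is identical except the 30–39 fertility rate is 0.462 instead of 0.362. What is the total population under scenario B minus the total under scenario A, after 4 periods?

3320

Numbering the bands 1..5 from youngest to oldest:
— Period 1 —
Births: 13800 × 0.362 = 4996
Band 2: 7600 × 0.945 = 7182
Band 3: 3800 × 0.964 = 3663
Band 4: 14200 × 0.925 = 13135
Band 5: 13800 × 0.905 + 9400 × 0.503 = 12489 + 4728 = 17217
→ [4996, 7182, 3663, 13135, 17217]
— Period 2 —
Births: 13135 × 0.362 = 4755
Band 2: 4996 × 0.945 = 4721
Band 3: 7182 × 0.964 = 6923
Band 4: 3663 × 0.925 = 3388
Band 5: 13135 × 0.905 + 17217 × 0.503 = 11887 + 8660 = 20547
→ [4755, 4721, 6923, 3388, 20547]
— Period 3 —
Births: 3388 × 0.362 = 1226
Band 2: 4755 × 0.945 = 4493
Band 3: 4721 × 0.964 = 4551
Band 4: 6923 × 0.925 = 6404
Band 5: 3388 × 0.905 + 20547 × 0.503 = 3066 + 10335 = 13401
→ [1226, 4493, 4551, 6404, 13401]
— Period 4 —
Births: 6404 × 0.362 = 2318
Band 2: 1226 × 0.945 = 1159
Band 3: 4493 × 0.964 = 4331
Band 4: 4551 × 0.925 = 4210
Band 5: 6404 × 0.905 + 13401 × 0.503 = 5796 + 6741 = 12537
→ [2318, 1159, 4331, 4210, 12537]
Scenario A total after 4 periods: 24555
Scenario B projection —
— Period 1 —
Births: 13800 × 0.462 = 6376
Band 2: 7600 × 0.945 = 7182
Band 3: 3800 × 0.964 = 3663
Band 4: 14200 × 0.925 = 13135
Band 5: 13800 × 0.905 + 9400 × 0.503 = 12489 + 4728 = 17217
→ [6376, 7182, 3663, 13135, 17217]
— Period 2 —
Births: 13135 × 0.462 = 6068
Band 2: 6376 × 0.945 = 6025
Band 3: 7182 × 0.964 = 6923
Band 4: 3663 × 0.925 = 3388
Band 5: 13135 × 0.905 + 17217 × 0.503 = 11887 + 8660 = 20547
→ [6068, 6025, 6923, 3388, 20547]
— Period 3 —
Births: 3388 × 0.462 = 1565
Band 2: 6068 × 0.945 = 5734
Band 3: 6025 × 0.964 = 5808
Band 4: 6923 × 0.925 = 6404
Band 5: 3388 × 0.905 + 20547 × 0.503 = 3066 + 10335 = 13401
→ [1565, 5734, 5808, 6404, 13401]
— Period 4 —
Births: 6404 × 0.462 = 2959
Band 2: 1565 × 0.945 = 1479
Band 3: 5734 × 0.964 = 5528
Band 4: 5808 × 0.925 = 5372
Band 5: 6404 × 0.905 + 13401 × 0.503 = 5796 + 6741 = 12537
→ [2959, 1479, 5528, 5372, 12537]
Scenario B total after 4 periods: 27875
Difference B − A = 27875 − 24555 = 3320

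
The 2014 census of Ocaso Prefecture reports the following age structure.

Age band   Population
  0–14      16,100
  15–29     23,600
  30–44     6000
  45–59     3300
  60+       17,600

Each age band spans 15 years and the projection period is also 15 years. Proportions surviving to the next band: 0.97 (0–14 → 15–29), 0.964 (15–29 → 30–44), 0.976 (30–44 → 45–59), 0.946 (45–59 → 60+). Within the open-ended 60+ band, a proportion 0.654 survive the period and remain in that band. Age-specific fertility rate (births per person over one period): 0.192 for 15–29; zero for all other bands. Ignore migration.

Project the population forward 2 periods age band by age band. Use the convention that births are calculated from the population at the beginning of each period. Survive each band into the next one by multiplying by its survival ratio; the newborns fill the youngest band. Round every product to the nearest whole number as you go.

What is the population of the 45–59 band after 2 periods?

Numbering the groups 1..5 from youngest to oldest:
Period 1.
Births: 23600 × 0.192 = 4531
Group 2: 16100 × 0.97 = 15617
Group 3: 23600 × 0.964 = 22750
Group 4: 6000 × 0.976 = 5856
Group 5: 3300 × 0.946 + 17600 × 0.654 = 3122 + 11510 = 14632
End of period: [4531, 15617, 22750, 5856, 14632]
Period 2.
Births: 15617 × 0.192 = 2998
Group 2: 4531 × 0.97 = 4395
Group 3: 15617 × 0.964 = 15055
Group 4: 22750 × 0.976 = 22204
Group 5: 5856 × 0.946 + 14632 × 0.654 = 5540 + 9569 = 15109
End of period: [2998, 4395, 15055, 22204, 15109]

22204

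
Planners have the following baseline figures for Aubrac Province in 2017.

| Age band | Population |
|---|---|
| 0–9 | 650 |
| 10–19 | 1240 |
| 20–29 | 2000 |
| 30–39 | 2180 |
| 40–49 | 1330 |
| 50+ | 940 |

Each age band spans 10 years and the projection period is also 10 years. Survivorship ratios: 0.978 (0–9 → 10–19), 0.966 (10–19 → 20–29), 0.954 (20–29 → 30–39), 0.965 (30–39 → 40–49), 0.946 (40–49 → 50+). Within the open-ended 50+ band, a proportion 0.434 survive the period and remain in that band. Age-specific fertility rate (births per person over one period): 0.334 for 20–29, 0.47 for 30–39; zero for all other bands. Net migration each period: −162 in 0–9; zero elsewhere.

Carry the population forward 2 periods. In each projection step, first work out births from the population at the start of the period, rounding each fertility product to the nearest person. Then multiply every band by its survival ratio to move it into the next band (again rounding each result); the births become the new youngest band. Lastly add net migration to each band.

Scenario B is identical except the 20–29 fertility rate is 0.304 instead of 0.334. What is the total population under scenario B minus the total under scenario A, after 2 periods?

Call the bands 1 to 6, youngest first.
— Period 1 —
Births: 2000 × 0.334 = 668  |  2180 × 0.47 = 1025 ⇒ total 1693
Band 2: 650 × 0.978 = 636
Band 3: 1240 × 0.966 = 1198
Band 4: 2000 × 0.954 = 1908
Band 5: 2180 × 0.965 = 2104
Band 6: 1330 × 0.946 + 940 × 0.434 = 1258 + 408 = 1666
Net migration: Band 1 − 162 → 1531
Population now: 0–9=1531, 10–19=636, 20–29=1198, 30–39=1908, 40–49=2104, 50+=1666
— Period 2 —
Births: 1198 × 0.334 = 400  |  1908 × 0.47 = 897 ⇒ total 1297
Band 2: 1531 × 0.978 = 1497
Band 3: 636 × 0.966 = 614
Band 4: 1198 × 0.954 = 1143
Band 5: 1908 × 0.965 = 1841
Band 6: 2104 × 0.946 + 1666 × 0.434 = 1990 + 723 = 2713
Net migration: Band 1 − 162 → 1135
Population now: 0–9=1135, 10–19=1497, 20–29=614, 30–39=1143, 40–49=1841, 50+=2713
Scenario A total after 2 periods: 8943
Scenario B projection —
— Period 1 —
Births: 2000 × 0.304 = 608  |  2180 × 0.47 = 1025 ⇒ total 1633
Band 2: 650 × 0.978 = 636
Band 3: 1240 × 0.966 = 1198
Band 4: 2000 × 0.954 = 1908
Band 5: 2180 × 0.965 = 2104
Band 6: 1330 × 0.946 + 940 × 0.434 = 1258 + 408 = 1666
Net migration: Band 1 − 162 → 1471
Population now: 0–9=1471, 10–19=636, 20–29=1198, 30–39=1908, 40–49=2104, 50+=1666
— Period 2 —
Births: 1198 × 0.304 = 364  |  1908 × 0.47 = 897 ⇒ total 1261
Band 2: 1471 × 0.978 = 1439
Band 3: 636 × 0.966 = 614
Band 4: 1198 × 0.954 = 1143
Band 5: 1908 × 0.965 = 1841
Band 6: 2104 × 0.946 + 1666 × 0.434 = 1990 + 723 = 2713
Net migration: Band 1 − 162 → 1099
Population now: 0–9=1099, 10–19=1439, 20–29=614, 30–39=1143, 40–49=1841, 50+=2713
Scenario B total after 2 periods: 8849
Difference B − A = 8849 − 8943 = -94

-94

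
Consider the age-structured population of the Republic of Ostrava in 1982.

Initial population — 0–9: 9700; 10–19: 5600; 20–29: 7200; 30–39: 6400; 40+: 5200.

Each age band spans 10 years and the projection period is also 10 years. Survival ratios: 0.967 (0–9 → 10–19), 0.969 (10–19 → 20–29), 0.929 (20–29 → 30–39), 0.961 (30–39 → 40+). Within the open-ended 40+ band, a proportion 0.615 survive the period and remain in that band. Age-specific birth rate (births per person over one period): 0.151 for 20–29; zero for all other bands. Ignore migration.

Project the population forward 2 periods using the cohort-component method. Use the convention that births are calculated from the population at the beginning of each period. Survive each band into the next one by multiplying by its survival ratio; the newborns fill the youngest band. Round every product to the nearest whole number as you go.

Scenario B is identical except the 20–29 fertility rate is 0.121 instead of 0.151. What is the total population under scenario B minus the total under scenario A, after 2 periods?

[period 1]
Births: 7200 × 0.151 = 1087
10–19: 9700 × 0.967 = 9380
20–29: 5600 × 0.969 = 5426
30–39: 7200 × 0.929 = 6689
40+: 6400 × 0.961 + 5200 × 0.615 = 6150 + 3198 = 9348
Giving 1087 / 9380 / 5426 / 6689 / 9348.
[period 2]
Births: 5426 × 0.151 = 819
10–19: 1087 × 0.967 = 1051
20–29: 9380 × 0.969 = 9089
30–39: 5426 × 0.929 = 5041
40+: 6689 × 0.961 + 9348 × 0.615 = 6428 + 5749 = 12177
Giving 819 / 1051 / 9089 / 5041 / 12177.
Scenario A total after 2 periods: 28177
Scenario B projection —
[period 1]
Births: 7200 × 0.121 = 871
10–19: 9700 × 0.967 = 9380
20–29: 5600 × 0.969 = 5426
30–39: 7200 × 0.929 = 6689
40+: 6400 × 0.961 + 5200 × 0.615 = 6150 + 3198 = 9348
Giving 871 / 9380 / 5426 / 6689 / 9348.
[period 2]
Births: 5426 × 0.121 = 657
10–19: 871 × 0.967 = 842
20–29: 9380 × 0.969 = 9089
30–39: 5426 × 0.929 = 5041
40+: 6689 × 0.961 + 9348 × 0.615 = 6428 + 5749 = 12177
Giving 657 / 842 / 9089 / 5041 / 12177.
Scenario B total after 2 periods: 27806
Difference B − A = 27806 − 28177 = -371

-371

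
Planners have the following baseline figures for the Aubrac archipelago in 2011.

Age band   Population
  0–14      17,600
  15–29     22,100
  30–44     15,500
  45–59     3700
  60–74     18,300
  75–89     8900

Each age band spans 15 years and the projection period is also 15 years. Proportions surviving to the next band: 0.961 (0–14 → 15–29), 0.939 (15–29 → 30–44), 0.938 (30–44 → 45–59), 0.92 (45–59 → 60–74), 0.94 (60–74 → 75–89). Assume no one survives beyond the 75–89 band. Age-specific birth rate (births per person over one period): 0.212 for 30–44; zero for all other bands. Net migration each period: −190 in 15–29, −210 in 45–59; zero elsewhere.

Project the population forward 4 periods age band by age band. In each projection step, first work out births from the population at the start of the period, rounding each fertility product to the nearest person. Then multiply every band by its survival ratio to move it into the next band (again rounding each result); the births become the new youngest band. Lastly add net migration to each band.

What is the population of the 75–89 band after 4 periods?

16652

(Bands numbered youngest = 1 to oldest = 6.)
Period 1.
Births: 15500 × 0.212 = 3286
Band 2: 17600 × 0.961 = 16914
Band 3: 22100 × 0.939 = 20752
Band 4: 15500 × 0.938 = 14539
Band 5: 3700 × 0.92 = 3404
Band 6: 18300 × 0.94 = 17202
Net migration: Band 2 − 190 → 16724; Band 4 − 210 → 14329
→ [3286, 16724, 20752, 14329, 3404, 17202]
Period 2.
Births: 20752 × 0.212 = 4399
Band 2: 3286 × 0.961 = 3158
Band 3: 16724 × 0.939 = 15704
Band 4: 20752 × 0.938 = 19465
Band 5: 14329 × 0.92 = 13183
Band 6: 3404 × 0.94 = 3200
Net migration: Band 2 − 190 → 2968; Band 4 − 210 → 19255
→ [4399, 2968, 15704, 19255, 13183, 3200]
Period 3.
Births: 15704 × 0.212 = 3329
Band 2: 4399 × 0.961 = 4227
Band 3: 2968 × 0.939 = 2787
Band 4: 15704 × 0.938 = 14730
Band 5: 19255 × 0.92 = 17715
Band 6: 13183 × 0.94 = 12392
Net migration: Band 2 − 190 → 4037; Band 4 − 210 → 14520
→ [3329, 4037, 2787, 14520, 17715, 12392]
Period 4.
Births: 2787 × 0.212 = 591
Band 2: 3329 × 0.961 = 3199
Band 3: 4037 × 0.939 = 3791
Band 4: 2787 × 0.938 = 2614
Band 5: 14520 × 0.92 = 13358
Band 6: 17715 × 0.94 = 16652
Net migration: Band 2 − 190 → 3009; Band 4 − 210 → 2404
→ [591, 3009, 3791, 2404, 13358, 16652]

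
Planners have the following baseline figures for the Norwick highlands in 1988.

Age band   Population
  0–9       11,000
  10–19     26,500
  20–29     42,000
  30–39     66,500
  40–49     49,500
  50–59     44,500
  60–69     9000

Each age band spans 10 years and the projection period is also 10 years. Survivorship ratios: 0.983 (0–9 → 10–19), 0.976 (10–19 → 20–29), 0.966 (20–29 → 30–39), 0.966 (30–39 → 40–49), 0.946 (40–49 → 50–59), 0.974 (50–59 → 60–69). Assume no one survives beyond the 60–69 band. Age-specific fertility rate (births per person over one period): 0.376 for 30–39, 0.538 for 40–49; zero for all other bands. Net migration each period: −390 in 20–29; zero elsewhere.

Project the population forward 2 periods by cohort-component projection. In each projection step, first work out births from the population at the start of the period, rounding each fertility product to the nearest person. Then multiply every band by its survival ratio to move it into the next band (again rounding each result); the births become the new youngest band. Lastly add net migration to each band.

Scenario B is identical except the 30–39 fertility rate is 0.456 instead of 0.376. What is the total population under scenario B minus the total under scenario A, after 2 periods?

8476

Call the bands 1 to 7, youngest first.
Period 1.
Births: 66500 × 0.376 = 25004, 49500 × 0.538 = 26631 → total 51635
Band 2: 11000 × 0.983 = 10813
Band 3: 26500 × 0.976 = 25864
Band 4: 42000 × 0.966 = 40572
Band 5: 66500 × 0.966 = 64239
Band 6: 49500 × 0.946 = 46827
Band 7: 44500 × 0.974 = 43343
Net migration: Band 3 − 390 → 25474
→ [51635, 10813, 25474, 40572, 64239, 46827, 43343]
Period 2.
Births: 40572 × 0.376 = 15255, 64239 × 0.538 = 34561 → total 49816
Band 2: 51635 × 0.983 = 50757
Band 3: 10813 × 0.976 = 10553
Band 4: 25474 × 0.966 = 24608
Band 5: 40572 × 0.966 = 39193
Band 6: 64239 × 0.946 = 60770
Band 7: 46827 × 0.974 = 45609
Net migration: Band 3 − 390 → 10163
→ [49816, 50757, 10163, 24608, 39193, 60770, 45609]
Scenario A total after 2 periods: 280916
Scenario B projection —
Period 1.
Births: 66500 × 0.456 = 30324, 49500 × 0.538 = 26631 → total 56955
Band 2: 11000 × 0.983 = 10813
Band 3: 26500 × 0.976 = 25864
Band 4: 42000 × 0.966 = 40572
Band 5: 66500 × 0.966 = 64239
Band 6: 49500 × 0.946 = 46827
Band 7: 44500 × 0.974 = 43343
Net migration: Band 3 − 390 → 25474
→ [56955, 10813, 25474, 40572, 64239, 46827, 43343]
Period 2.
Births: 40572 × 0.456 = 18501, 64239 × 0.538 = 34561 → total 53062
Band 2: 56955 × 0.983 = 55987
Band 3: 10813 × 0.976 = 10553
Band 4: 25474 × 0.966 = 24608
Band 5: 40572 × 0.966 = 39193
Band 6: 64239 × 0.946 = 60770
Band 7: 46827 × 0.974 = 45609
Net migration: Band 3 − 390 → 10163
→ [53062, 55987, 10163, 24608, 39193, 60770, 45609]
Scenario B total after 2 periods: 289392
Difference B − A = 289392 − 280916 = 8476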